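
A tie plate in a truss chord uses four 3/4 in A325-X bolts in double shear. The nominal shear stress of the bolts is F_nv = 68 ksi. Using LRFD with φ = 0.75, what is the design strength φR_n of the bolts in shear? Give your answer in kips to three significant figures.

180 kips

A_b = π × 0.75² / 4 = 0.4418 in².
R_n = F_nv · A_b · n · n_s = 68 × 0.4418 × 4 × 2 = 240.3 kips.
Design strength φR_n = 0.75 × 240.3 = 180 kips.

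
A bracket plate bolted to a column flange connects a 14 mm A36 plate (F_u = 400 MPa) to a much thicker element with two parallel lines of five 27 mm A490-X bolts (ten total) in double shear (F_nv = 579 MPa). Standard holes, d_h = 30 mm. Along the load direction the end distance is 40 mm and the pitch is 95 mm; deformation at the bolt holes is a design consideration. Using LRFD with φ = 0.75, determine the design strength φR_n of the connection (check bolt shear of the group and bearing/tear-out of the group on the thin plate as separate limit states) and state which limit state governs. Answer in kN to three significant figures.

2430 kN (bearing governs)

Bolt shear: A_b = π·27²/4 = 572.6 mm²; R_n = 579 × 572.6 × 10 × 2 / 1000 = 6630 kN → 0.75 × 6630 = 4970 kN.
Bearing (1.2 l_c t F_u ≤ 2.4 d t F_u): upper limit = 2.4·27·14·400 / 1000 = 362.9 kN.
  Edge l_c = 40 − 30/2 = 25 → r_n = 168 kN; interior l_c = 95 − 30 = 65 → r_n = 362.9 kN.
  R_n,bearing = 2·168 + 8·362.9 = 3239 kN → 0.75 × 3239 = 2430 kN.
Bearing governs: 2430 kN.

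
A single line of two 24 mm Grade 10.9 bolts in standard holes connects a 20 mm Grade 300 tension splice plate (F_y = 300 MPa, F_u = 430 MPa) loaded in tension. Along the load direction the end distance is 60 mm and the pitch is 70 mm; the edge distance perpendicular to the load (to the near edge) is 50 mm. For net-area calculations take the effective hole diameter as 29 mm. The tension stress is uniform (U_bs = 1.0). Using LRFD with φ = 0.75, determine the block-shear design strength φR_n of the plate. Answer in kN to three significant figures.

564 kN

Shear plane L_v = 60 + 1·70 = 130 mm; A_gv = 130 × 20 = 2600 mm².
A_nv = (130 − 1.5·29) × 20 = 1730 mm².
A_nt = (50 − 0.5·29) × 20 = 710 mm².
0.6 F_u A_nv = 446.3 kN; 0.6 F_y A_gv = 468 kN → shear rupture governs the shear term.
R_n = 446.3 + 1.0 × 430 × 710 / 1000 = 751.6 kN.
Design strength φR_n = 0.75 × 751.6 = 564 kN.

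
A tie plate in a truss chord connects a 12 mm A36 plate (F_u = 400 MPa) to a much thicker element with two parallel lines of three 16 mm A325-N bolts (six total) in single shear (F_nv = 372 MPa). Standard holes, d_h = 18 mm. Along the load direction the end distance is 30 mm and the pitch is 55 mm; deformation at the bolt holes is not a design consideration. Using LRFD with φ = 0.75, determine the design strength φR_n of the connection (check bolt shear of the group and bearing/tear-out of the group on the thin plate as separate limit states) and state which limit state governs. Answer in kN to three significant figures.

Bolt shear: A_b = π·16²/4 = 201.1 mm²; R_n = 372 × 201.1 × 6 × 1 / 1000 = 448.8 kN → 0.75 × 448.8 = 337 kN.
Bearing (1.5 l_c t F_u ≤ 3.0 d t F_u): upper limit = 3.0·16·12·400 / 1000 = 230.4 kN.
  Edge l_c = 30 − 18/2 = 21 → r_n = 151.2 kN; interior l_c = 55 − 18 = 37 → r_n = 230.4 kN.
  R_n,bearing = 2·151.2 + 4·230.4 = 1224 kN → 0.75 × 1224 = 918 kN.
Bolt shear governs: 337 kN.

337 kN (bolt shear governs)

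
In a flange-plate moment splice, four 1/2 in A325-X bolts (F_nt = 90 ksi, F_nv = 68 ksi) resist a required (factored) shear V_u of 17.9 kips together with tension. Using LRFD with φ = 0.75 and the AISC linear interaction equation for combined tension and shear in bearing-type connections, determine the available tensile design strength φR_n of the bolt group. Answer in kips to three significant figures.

45.2 kips

A_b = π·0.5²/4 = 0.1963 in²; f_rv = 17.9 / (4 × 0.1963) = 22.79 ksi.
F'_nt = 1.3 F_nt − (F_nt / φF_nv) f_rv = 1.3·90 − (90/(0.75·68))·22.79 = 76.78 ksi, capped at F_nt → F'_nt = 76.78 ksi.
R_n = F'_nt · A_b · n = 76.78 × 0.1963 × 4 = 60.3 kips.
Design strength φR_n = 0.75 × 60.3 = 45.2 kips.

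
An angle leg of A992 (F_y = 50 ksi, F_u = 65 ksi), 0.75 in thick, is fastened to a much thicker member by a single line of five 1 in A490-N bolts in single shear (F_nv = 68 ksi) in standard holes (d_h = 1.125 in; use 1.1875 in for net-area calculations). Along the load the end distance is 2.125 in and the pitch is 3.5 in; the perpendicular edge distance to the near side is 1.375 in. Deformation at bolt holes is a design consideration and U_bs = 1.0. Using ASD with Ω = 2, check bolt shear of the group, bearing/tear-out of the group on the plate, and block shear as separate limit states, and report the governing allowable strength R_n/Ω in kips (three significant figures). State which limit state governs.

Bolt shear: A_b = π·1²/4 = 0.7854 in²; R_n = 68 × 0.7854 × 5 × 1 = 267 kips → 267 / 2 = 134 kips.
Bearing: edge l_c = 1.562, r_n = 91.41 kips; interior l_c = 2.375, r_n = 117 kips; R_n = 91.41 + 4·117 = 559.4 kips → 280 kips.
Block shear: A_gv = 12.09, A_nv = 8.086, A_nt = 0.5859 in²; R_n = min(0.6F_uA_nv, 0.6F_yA_gv) + U_bs·F_u·A_nt = 353.4 kips → 177 kips.
Bolt shear governs: 134 kips.

134 kips (bolt shear governs)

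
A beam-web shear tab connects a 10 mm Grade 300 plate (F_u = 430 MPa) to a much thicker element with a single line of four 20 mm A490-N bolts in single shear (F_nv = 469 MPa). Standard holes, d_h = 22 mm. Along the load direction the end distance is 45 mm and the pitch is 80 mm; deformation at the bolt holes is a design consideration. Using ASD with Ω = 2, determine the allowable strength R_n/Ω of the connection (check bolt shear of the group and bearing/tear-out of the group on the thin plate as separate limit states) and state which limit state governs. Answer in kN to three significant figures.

Bolt shear: A_b = π·20²/4 = 314.2 mm²; R_n = 469 × 314.2 × 4 × 1 / 1000 = 589.4 kN → 589.4 / 2 = 295 kN.
Bearing (1.2 l_c t F_u ≤ 2.4 d t F_u): upper limit = 2.4·20·10·430 / 1000 = 206.4 kN.
  Edge l_c = 45 − 22/2 = 34 → r_n = 175.4 kN; interior l_c = 80 − 22 = 58 → r_n = 206.4 kN.
  R_n,bearing = 1·175.4 + 3·206.4 = 794.6 kN → 794.6 / 2 = 397 kN.
Bolt shear governs: 295 kN.

295 kN (bolt shear governs)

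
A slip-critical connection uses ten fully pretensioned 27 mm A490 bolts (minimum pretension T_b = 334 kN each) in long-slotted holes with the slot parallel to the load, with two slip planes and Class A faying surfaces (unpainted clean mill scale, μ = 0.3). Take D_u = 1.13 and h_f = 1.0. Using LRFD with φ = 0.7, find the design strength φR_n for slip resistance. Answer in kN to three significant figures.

1590 kN

R_n = μ · D_u · h_f · T_b · n_s · n_b = 0.3 × 1.13 × 1.0 × 334 × 2 × 10 = 2265 kN.
Design strength φR_n = 0.7 × 2265 = 1590 kN.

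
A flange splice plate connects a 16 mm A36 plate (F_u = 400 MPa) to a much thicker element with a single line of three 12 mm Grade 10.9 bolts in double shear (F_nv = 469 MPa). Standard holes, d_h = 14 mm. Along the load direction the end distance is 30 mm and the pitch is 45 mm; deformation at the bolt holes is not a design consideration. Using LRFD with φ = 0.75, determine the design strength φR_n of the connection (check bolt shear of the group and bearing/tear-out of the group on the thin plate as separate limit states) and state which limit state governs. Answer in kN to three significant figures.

239 kN (bolt shear governs)

Bolt shear: A_b = π·12²/4 = 113.1 mm²; R_n = 469 × 113.1 × 3 × 2 / 1000 = 318.3 kN → 0.75 × 318.3 = 239 kN.
Bearing (1.5 l_c t F_u ≤ 3.0 d t F_u): upper limit = 3.0·12·16·400 / 1000 = 230.4 kN.
  Edge l_c = 30 − 14/2 = 23 → r_n = 220.8 kN; interior l_c = 45 − 14 = 31 → r_n = 230.4 kN.
  R_n,bearing = 1·220.8 + 2·230.4 = 681.6 kN → 0.75 × 681.6 = 511 kN.
Bolt shear governs: 239 kN.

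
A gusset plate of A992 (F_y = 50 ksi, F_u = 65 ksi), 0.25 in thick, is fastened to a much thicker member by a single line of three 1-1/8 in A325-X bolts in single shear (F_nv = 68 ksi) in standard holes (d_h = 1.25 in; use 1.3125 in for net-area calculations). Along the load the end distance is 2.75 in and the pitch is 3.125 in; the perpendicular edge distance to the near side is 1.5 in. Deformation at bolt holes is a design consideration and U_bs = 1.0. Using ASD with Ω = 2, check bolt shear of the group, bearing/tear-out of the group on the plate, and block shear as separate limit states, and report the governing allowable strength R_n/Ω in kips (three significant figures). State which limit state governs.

Bolt shear: A_b = π·1.125²/4 = 0.994 in²; R_n = 68 × 0.994 × 3 × 1 = 202.8 kips → 202.8 / 2 = 101 kips.
Bearing: edge l_c = 2.125, r_n = 41.44 kips; interior l_c = 1.875, r_n = 36.56 kips; R_n = 41.44 + 2·36.56 = 114.6 kips → 57.3 kips.
Block shear: A_gv = 2.25, A_nv = 1.43, A_nt = 0.2109 in²; R_n = min(0.6F_uA_nv, 0.6F_yA_gv) + U_bs·F_u·A_nt = 69.47 kips → 34.7 kips.
Block shear governs: 34.7 kips.

34.7 kips (block shear governs)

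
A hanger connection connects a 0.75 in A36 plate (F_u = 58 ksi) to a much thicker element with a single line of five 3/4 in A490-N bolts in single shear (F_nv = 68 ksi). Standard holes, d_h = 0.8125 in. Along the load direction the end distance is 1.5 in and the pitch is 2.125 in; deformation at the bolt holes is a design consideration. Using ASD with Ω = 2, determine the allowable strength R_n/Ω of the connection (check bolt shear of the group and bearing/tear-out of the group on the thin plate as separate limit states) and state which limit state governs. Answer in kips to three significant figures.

75.1 kips (bolt shear governs)

Bolt shear: A_b = π·0.75²/4 = 0.4418 in²; R_n = 68 × 0.4418 × 5 × 1 = 150.2 kips → 150.2 / 2 = 75.1 kips.
Bearing (1.2 l_c t F_u ≤ 2.4 d t F_u): upper limit = 2.4·0.75·0.75·58 = 78.3 kips.
  Edge l_c = 1.5 − 0.8125/2 = 1.094 → r_n = 57.09 kips; interior l_c = 2.125 − 0.8125 = 1.312 → r_n = 68.51 kips.
  R_n,bearing = 1·57.09 + 4·68.51 = 331.1 kips → 331.1 / 2 = 166 kips.
Bolt shear governs: 75.1 kips.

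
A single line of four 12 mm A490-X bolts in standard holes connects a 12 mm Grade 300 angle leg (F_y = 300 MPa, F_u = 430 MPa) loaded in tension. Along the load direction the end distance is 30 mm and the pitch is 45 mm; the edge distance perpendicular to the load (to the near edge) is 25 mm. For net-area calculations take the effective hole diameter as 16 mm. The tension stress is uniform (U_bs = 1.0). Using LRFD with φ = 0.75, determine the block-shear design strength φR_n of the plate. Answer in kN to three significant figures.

319 kN

Shear plane L_v = 30 + 3·45 = 165 mm; A_gv = 165 × 12 = 1980 mm².
A_nv = (165 − 3.5·16) × 12 = 1308 mm².
A_nt = (25 − 0.5·16) × 12 = 204 mm².
0.6 F_u A_nv = 337.5 kN; 0.6 F_y A_gv = 356.4 kN → shear rupture governs the shear term.
R_n = 337.5 + 1.0 × 430 × 204 / 1000 = 425.2 kN.
Design strength φR_n = 0.75 × 425.2 = 319 kN.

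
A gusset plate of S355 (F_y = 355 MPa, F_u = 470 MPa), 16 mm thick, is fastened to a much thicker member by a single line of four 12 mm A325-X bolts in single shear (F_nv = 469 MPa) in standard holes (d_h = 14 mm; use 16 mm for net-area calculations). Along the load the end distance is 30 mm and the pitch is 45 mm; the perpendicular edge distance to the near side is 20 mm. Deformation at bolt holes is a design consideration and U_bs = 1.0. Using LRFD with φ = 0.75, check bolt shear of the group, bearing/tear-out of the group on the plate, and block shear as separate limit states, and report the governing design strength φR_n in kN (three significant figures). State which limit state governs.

159 kN (bolt shear governs)

Bolt shear: A_b = π·12²/4 = 113.1 mm²; R_n = 469 × 113.1 × 4 × 1 / 1000 = 212.2 kN → 0.75 × 212.2 = 159 kN.
Bearing: edge l_c = 23, r_n = 207.6 kN; interior l_c = 31, r_n = 216.6 kN; R_n = 207.6 + 3·216.6 = 857.3 kN → 643 kN.
Block shear: A_gv = 2640, A_nv = 1744, A_nt = 192 mm²; R_n = min(0.6F_uA_nv, 0.6F_yA_gv) + U_bs·F_u·A_nt = 582 kN → 437 kN.
Bolt shear governs: 159 kN.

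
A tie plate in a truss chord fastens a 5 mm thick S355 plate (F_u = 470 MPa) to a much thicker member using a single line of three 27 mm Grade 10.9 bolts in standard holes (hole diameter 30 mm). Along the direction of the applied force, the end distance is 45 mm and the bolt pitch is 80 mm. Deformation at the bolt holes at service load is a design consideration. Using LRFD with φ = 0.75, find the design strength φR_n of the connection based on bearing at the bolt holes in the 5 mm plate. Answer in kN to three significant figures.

Per bolt r_n = 1.2 l_c t F_u ≤ 2.4 d t F_u; upper limit = 2.4 × 27 × 5 × 470 / 1000 = 152.3 kN.
Edge bolt: l_c = 45 − 30/2 = 30 mm → 1.2 × 30 × 5 × 470 / 1000 = 84.6 → r_n = 84.6 kN.
Interior bolts: l_c = 80 − 30 = 50 mm → 1.2 × 50 × 5 × 470 / 1000 = 141 → r_n = 141 kN.
R_n = 1 × 84.6 + 2 × 141 = 366.6 kN.
Design strength φR_n = 0.75 × 366.6 = 275 kN.

275 kN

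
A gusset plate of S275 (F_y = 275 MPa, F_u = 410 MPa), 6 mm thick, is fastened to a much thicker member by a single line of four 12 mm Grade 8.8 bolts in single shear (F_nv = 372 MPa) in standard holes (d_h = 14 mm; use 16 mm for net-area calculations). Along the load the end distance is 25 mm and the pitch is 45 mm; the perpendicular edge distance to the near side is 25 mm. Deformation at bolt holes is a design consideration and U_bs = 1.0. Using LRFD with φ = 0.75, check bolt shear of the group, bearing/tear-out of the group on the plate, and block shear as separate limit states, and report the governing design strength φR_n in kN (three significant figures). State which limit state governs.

Bolt shear: A_b = π·12²/4 = 113.1 mm²; R_n = 372 × 113.1 × 4 × 1 / 1000 = 168.3 kN → 0.75 × 168.3 = 126 kN.
Bearing: edge l_c = 18, r_n = 53.14 kN; interior l_c = 31, r_n = 70.85 kN; R_n = 53.14 + 3·70.85 = 265.7 kN → 199 kN.
Block shear: A_gv = 960, A_nv = 624, A_nt = 102 mm²; R_n = min(0.6F_uA_nv, 0.6F_yA_gv) + U_bs·F_u·A_nt = 195.3 kN → 146 kN.
Bolt shear governs: 126 kN.

126 kN (bolt shear governs)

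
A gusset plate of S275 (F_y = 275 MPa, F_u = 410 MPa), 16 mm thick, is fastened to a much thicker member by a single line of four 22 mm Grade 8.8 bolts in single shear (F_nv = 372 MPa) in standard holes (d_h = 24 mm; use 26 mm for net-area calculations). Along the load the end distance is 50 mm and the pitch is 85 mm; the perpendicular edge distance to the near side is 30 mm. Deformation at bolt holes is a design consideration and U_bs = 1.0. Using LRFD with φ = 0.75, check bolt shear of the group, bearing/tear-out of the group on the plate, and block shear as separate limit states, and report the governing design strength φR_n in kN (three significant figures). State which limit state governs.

Bolt shear: A_b = π·22²/4 = 380.1 mm²; R_n = 372 × 380.1 × 4 × 1 / 1000 = 565.6 kN → 0.75 × 565.6 = 424 kN.
Bearing: edge l_c = 38, r_n = 299.1 kN; interior l_c = 61, r_n = 346.4 kN; R_n = 299.1 + 3·346.4 = 1338 kN → 1000 kN.
Block shear: A_gv = 4880, A_nv = 3424, A_nt = 272 mm²; R_n = min(0.6F_uA_nv, 0.6F_yA_gv) + U_bs·F_u·A_nt = 916.7 kN → 688 kN.
Bolt shear governs: 424 kN.

424 kN (bolt shear governs)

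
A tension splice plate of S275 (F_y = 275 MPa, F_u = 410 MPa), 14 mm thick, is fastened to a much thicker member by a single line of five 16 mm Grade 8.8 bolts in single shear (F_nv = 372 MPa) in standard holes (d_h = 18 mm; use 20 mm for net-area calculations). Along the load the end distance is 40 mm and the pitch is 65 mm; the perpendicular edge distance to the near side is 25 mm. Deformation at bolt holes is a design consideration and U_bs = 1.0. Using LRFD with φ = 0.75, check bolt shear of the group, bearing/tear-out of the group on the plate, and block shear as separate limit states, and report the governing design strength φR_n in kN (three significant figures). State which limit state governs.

Bolt shear: A_b = π·16²/4 = 201.1 mm²; R_n = 372 × 201.1 × 5 × 1 / 1000 = 374 kN → 0.75 × 374 = 280 kN.
Bearing: edge l_c = 31, r_n = 213.5 kN; interior l_c = 47, r_n = 220.4 kN; R_n = 213.5 + 4·220.4 = 1095 kN → 821 kN.
Block shear: A_gv = 4200, A_nv = 2940, A_nt = 210 mm²; R_n = min(0.6F_uA_nv, 0.6F_yA_gv) + U_bs·F_u·A_nt = 779.1 kN → 584 kN.
Bolt shear governs: 280 kN.

280 kN (bolt shear governs)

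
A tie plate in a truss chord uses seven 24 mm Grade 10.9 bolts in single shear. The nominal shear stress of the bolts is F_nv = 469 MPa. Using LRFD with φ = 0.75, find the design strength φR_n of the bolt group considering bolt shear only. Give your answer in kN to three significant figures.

A_b = π × 24² / 4 = 452.4 mm².
R_n = F_nv · A_b · n · n_s = 469 × 452.4 × 7 × 1 / 1000 = 1485 kN.
Design strength φR_n = 0.75 × 1485 = 1110 kN.

1110 kN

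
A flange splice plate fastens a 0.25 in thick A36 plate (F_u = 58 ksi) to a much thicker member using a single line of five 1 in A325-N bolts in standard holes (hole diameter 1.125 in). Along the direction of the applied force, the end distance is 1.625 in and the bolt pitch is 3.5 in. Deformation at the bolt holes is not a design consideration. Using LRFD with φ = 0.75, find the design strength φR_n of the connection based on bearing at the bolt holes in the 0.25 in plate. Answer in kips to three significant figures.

148 kips

Per bolt r_n = 1.5 l_c t F_u ≤ 3.0 d t F_u; upper limit = 3.0 × 1 × 0.25 × 58 = 43.5 kips.
Edge bolt: l_c = 1.625 − 1.125/2 = 1.062 in → 1.5 × 1.062 × 0.25 × 58 = 23.11 → r_n = 23.11 kips.
Interior bolts: l_c = 3.5 − 1.125 = 2.375 in → 1.5 × 2.375 × 0.25 × 58 = 51.66 → r_n = 43.5 kips.
R_n = 1 × 23.11 + 4 × 43.5 = 197.1 kips.
Design strength φR_n = 0.75 × 197.1 = 148 kips.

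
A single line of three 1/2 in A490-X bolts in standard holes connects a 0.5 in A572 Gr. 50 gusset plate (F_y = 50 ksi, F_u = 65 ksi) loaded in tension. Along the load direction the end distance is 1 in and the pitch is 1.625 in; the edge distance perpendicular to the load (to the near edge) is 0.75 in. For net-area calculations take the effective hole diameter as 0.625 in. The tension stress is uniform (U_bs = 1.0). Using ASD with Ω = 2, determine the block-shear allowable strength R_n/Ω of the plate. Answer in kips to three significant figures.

33.3 kips

Shear plane L_v = 1 + 2·1.625 = 4.25 in; A_gv = 4.25 × 0.5 = 2.125 in².
A_nv = (4.25 − 2.5·0.625) × 0.5 = 1.344 in².
A_nt = (0.75 − 0.5·0.625) × 0.5 = 0.2188 in².
0.6 F_u A_nv = 52.41 kips; 0.6 F_y A_gv = 63.75 kips → shear rupture governs the shear term.
R_n = 52.41 + 1.0 × 65 × 0.2188 = 66.62 kips.
Allowable strength R_n/Ω = 66.62 / 2 = 33.3 kips.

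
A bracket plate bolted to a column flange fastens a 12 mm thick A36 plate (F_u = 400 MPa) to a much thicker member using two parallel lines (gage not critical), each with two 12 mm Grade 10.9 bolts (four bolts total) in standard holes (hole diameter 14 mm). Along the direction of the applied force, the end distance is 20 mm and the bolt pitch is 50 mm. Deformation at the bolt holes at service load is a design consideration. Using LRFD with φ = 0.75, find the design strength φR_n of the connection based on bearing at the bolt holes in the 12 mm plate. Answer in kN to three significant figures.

320 kN

Per bolt r_n = 1.2 l_c t F_u ≤ 2.4 d t F_u; upper limit = 2.4 × 12 × 12 × 400 / 1000 = 138.2 kN.
Edge bolt: l_c = 20 − 14/2 = 13 mm → 1.2 × 13 × 12 × 400 / 1000 = 74.88 → r_n = 74.88 kN.
Interior bolts: l_c = 50 − 14 = 36 mm → 1.2 × 36 × 12 × 400 / 1000 = 207.4 → r_n = 138.2 kN.
R_n = 2 × 74.88 + 2 × 138.2 = 426.2 kN.
Design strength φR_n = 0.75 × 426.2 = 320 kN.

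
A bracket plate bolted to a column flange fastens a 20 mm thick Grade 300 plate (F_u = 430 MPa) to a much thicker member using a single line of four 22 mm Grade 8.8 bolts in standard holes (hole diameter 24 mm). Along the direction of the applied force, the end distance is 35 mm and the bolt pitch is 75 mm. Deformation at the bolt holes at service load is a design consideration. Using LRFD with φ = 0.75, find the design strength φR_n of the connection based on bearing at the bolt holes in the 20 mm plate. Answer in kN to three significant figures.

Per bolt r_n = 1.2 l_c t F_u ≤ 2.4 d t F_u; upper limit = 2.4 × 22 × 20 × 430 / 1000 = 454.1 kN.
Edge bolt: l_c = 35 − 24/2 = 23 mm → 1.2 × 23 × 20 × 430 / 1000 = 237.4 → r_n = 237.4 kN.
Interior bolts: l_c = 75 − 24 = 51 mm → 1.2 × 51 × 20 × 430 / 1000 = 526.3 → r_n = 454.1 kN.
R_n = 1 × 237.4 + 3 × 454.1 = 1600 kN.
Design strength φR_n = 0.75 × 1600 = 1200 kN.

1200 kN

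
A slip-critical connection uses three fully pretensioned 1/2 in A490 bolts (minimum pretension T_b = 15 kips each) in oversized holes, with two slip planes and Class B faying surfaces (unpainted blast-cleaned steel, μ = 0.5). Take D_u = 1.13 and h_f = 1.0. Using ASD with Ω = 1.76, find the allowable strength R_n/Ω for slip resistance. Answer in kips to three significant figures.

R_n = μ · D_u · h_f · T_b · n_s · n_b = 0.5 × 1.13 × 1.0 × 15 × 2 × 3 = 50.85 kips.
Allowable strength R_n/Ω = 50.85 / 1.76 = 28.9 kips.

28.9 kips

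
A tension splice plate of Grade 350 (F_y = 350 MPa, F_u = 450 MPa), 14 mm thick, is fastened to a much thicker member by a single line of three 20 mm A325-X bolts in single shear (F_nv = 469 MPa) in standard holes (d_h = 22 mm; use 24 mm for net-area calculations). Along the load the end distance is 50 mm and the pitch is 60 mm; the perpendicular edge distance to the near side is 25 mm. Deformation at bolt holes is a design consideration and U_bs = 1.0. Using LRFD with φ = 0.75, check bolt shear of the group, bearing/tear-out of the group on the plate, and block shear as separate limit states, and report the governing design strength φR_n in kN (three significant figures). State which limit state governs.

Bolt shear: A_b = π·20²/4 = 314.2 mm²; R_n = 469 × 314.2 × 3 × 1 / 1000 = 442 kN → 0.75 × 442 = 332 kN.
Bearing: edge l_c = 39, r_n = 294.8 kN; interior l_c = 38, r_n = 287.3 kN; R_n = 294.8 + 2·287.3 = 869.4 kN → 652 kN.
Block shear: A_gv = 2380, A_nv = 1540, A_nt = 182 mm²; R_n = min(0.6F_uA_nv, 0.6F_yA_gv) + U_bs·F_u·A_nt = 497.7 kN → 373 kN.
Bolt shear governs: 332 kN.

332 kN (bolt shear governs)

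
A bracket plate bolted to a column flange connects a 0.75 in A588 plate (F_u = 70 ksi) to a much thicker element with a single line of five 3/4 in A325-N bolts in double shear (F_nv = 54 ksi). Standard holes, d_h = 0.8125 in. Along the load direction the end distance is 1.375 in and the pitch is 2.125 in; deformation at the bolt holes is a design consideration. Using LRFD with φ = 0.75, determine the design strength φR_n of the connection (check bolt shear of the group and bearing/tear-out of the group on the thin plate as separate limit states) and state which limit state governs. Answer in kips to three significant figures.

179 kips (bolt shear governs)

Bolt shear: A_b = π·0.75²/4 = 0.4418 in²; R_n = 54 × 0.4418 × 5 × 2 = 238.6 kips → 0.75 × 238.6 = 179 kips.
Bearing (1.2 l_c t F_u ≤ 2.4 d t F_u): upper limit = 2.4·0.75·0.75·70 = 94.5 kips.
  Edge l_c = 1.375 − 0.8125/2 = 0.9688 → r_n = 61.03 kips; interior l_c = 2.125 − 0.8125 = 1.312 → r_n = 82.69 kips.
  R_n,bearing = 1·61.03 + 4·82.69 = 391.8 kips → 0.75 × 391.8 = 294 kips.
Bolt shear governs: 179 kips.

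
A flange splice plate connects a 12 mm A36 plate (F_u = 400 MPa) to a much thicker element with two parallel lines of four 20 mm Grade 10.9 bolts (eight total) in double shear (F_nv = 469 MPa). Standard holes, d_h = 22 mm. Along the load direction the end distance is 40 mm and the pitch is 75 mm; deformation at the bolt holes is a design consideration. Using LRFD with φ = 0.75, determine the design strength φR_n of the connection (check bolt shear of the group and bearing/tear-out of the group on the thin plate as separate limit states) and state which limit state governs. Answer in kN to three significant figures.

Bolt shear: A_b = π·20²/4 = 314.2 mm²; R_n = 469 × 314.2 × 8 × 2 / 1000 = 2357 kN → 0.75 × 2357 = 1770 kN.
Bearing (1.2 l_c t F_u ≤ 2.4 d t F_u): upper limit = 2.4·20·12·400 / 1000 = 230.4 kN.
  Edge l_c = 40 − 22/2 = 29 → r_n = 167 kN; interior l_c = 75 − 22 = 53 → r_n = 230.4 kN.
  R_n,bearing = 2·167 + 6·230.4 = 1716 kN → 0.75 × 1716 = 1290 kN.
Bearing governs: 1290 kN.

1290 kN (bearing governs)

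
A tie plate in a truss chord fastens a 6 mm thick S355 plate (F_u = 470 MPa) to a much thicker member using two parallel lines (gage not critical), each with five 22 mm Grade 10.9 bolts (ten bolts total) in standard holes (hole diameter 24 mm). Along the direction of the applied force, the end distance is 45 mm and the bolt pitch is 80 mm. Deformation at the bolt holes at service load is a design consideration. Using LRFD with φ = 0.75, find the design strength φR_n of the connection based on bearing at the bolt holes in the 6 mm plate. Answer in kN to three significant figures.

1060 kN

Per bolt r_n = 1.2 l_c t F_u ≤ 2.4 d t F_u; upper limit = 2.4 × 22 × 6 × 470 / 1000 = 148.9 kN.
Edge bolt: l_c = 45 − 24/2 = 33 mm → 1.2 × 33 × 6 × 470 / 1000 = 111.7 → r_n = 111.7 kN.
Interior bolts: l_c = 80 − 24 = 56 mm → 1.2 × 56 × 6 × 470 / 1000 = 189.5 → r_n = 148.9 kN.
R_n = 2 × 111.7 + 8 × 148.9 = 1415 kN.
Design strength φR_n = 0.75 × 1415 = 1060 kN.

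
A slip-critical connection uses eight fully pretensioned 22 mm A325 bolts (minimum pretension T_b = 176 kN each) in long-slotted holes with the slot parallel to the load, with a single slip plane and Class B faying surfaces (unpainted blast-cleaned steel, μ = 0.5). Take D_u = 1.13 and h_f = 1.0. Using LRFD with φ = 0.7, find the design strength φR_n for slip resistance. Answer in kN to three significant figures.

R_n = μ · D_u · h_f · T_b · n_s · n_b = 0.5 × 1.13 × 1.0 × 176 × 1 × 8 = 795.5 kN.
Design strength φR_n = 0.7 × 795.5 = 557 kN.

557 kN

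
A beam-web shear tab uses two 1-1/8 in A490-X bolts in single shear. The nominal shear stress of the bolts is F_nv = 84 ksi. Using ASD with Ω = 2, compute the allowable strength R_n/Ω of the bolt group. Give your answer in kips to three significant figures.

83.5 kips

A_b = π × 1.125² / 4 = 0.994 in².
R_n = F_nv · A_b · n · n_s = 84 × 0.994 × 2 × 1 = 167 kips.
Allowable strength R_n/Ω = 167 / 2 = 83.5 kips.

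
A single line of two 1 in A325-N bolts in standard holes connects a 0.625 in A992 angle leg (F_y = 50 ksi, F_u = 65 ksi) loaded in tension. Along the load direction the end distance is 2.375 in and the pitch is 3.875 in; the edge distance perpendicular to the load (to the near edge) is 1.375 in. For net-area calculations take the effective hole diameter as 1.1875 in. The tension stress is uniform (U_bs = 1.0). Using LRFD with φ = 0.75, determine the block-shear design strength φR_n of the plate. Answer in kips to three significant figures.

105 kips

Shear plane L_v = 2.375 + 1·3.875 = 6.25 in; A_gv = 6.25 × 0.625 = 3.906 in².
A_nv = (6.25 − 1.5·1.1875) × 0.625 = 2.793 in².
A_nt = (1.375 − 0.5·1.1875) × 0.625 = 0.4883 in².
0.6 F_u A_nv = 108.9 kips; 0.6 F_y A_gv = 117.2 kips → shear rupture governs the shear term.
R_n = 108.9 + 1.0 × 65 × 0.4883 = 140.7 kips.
Design strength φR_n = 0.75 × 140.7 = 105 kips.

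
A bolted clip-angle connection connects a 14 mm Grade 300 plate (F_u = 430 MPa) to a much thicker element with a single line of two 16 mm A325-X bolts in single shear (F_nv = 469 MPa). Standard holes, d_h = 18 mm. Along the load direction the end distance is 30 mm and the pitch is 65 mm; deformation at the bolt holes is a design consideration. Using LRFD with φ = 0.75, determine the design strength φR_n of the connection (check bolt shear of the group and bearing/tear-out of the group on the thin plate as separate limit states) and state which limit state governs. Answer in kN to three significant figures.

Bolt shear: A_b = π·16²/4 = 201.1 mm²; R_n = 469 × 201.1 × 2 × 1 / 1000 = 188.6 kN → 0.75 × 188.6 = 141 kN.
Bearing (1.2 l_c t F_u ≤ 2.4 d t F_u): upper limit = 2.4·16·14·430 / 1000 = 231.2 kN.
  Edge l_c = 30 − 18/2 = 21 → r_n = 151.7 kN; interior l_c = 65 − 18 = 47 → r_n = 231.2 kN.
  R_n,bearing = 1·151.7 + 1·231.2 = 382.9 kN → 0.75 × 382.9 = 287 kN.
Bolt shear governs: 141 kN.

141 kN (bolt shear governs)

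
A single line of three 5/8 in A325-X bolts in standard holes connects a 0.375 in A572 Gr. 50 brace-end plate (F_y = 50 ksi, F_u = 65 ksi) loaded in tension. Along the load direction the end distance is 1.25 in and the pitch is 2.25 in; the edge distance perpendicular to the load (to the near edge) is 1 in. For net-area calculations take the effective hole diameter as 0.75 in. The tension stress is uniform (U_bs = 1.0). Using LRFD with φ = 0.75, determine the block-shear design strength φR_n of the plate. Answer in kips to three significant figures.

Shear plane L_v = 1.25 + 2·2.25 = 5.75 in; A_gv = 5.75 × 0.375 = 2.156 in².
A_nv = (5.75 − 2.5·0.75) × 0.375 = 1.453 in².
A_nt = (1 − 0.5·0.75) × 0.375 = 0.2344 in².
0.6 F_u A_nv = 56.67 kips; 0.6 F_y A_gv = 64.69 kips → shear rupture governs the shear term.
R_n = 56.67 + 1.0 × 65 × 0.2344 = 71.91 kips.
Design strength φR_n = 0.75 × 71.91 = 53.9 kips.

53.9 kips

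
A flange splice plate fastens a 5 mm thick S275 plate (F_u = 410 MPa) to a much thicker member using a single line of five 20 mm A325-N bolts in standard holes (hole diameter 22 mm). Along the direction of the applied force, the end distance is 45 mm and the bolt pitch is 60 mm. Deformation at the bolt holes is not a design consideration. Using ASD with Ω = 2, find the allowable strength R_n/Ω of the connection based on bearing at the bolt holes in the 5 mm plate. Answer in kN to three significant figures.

Per bolt r_n = 1.5 l_c t F_u ≤ 3.0 d t F_u; upper limit = 3.0 × 20 × 5 × 410 / 1000 = 123 kN.
Edge bolt: l_c = 45 − 22/2 = 34 mm → 1.5 × 34 × 5 × 410 / 1000 = 104.5 → r_n = 104.5 kN.
Interior bolts: l_c = 60 − 22 = 38 mm → 1.5 × 38 × 5 × 410 / 1000 = 116.9 → r_n = 116.9 kN.
R_n = 1 × 104.5 + 4 × 116.9 = 572 kN.
Allowable strength R_n/Ω = 572 / 2 = 286 kN.

286 kN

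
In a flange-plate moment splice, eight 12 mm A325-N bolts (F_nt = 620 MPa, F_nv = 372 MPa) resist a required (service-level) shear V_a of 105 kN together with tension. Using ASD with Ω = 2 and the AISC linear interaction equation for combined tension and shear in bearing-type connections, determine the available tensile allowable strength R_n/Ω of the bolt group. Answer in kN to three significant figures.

A_b = π·12²/4 = 113.1 mm²; f_rv = 105 × 1000 / (8 × 113.1) = 116.1 MPa.
F'_nt = 1.3 F_nt − (Ω F_nt / F_nv) f_rv = 1.3·620 − (2·620/372)·116.1 = 419.2 MPa, capped at F_nt → F'_nt = 419.2 MPa.
R_n = F'_nt · A_b · n = 419.2 × 113.1 × 8 / 1000 = 379.3 kN.
Allowable strength R_n/Ω = 379.3 / 2 = 190 kN.

190 kN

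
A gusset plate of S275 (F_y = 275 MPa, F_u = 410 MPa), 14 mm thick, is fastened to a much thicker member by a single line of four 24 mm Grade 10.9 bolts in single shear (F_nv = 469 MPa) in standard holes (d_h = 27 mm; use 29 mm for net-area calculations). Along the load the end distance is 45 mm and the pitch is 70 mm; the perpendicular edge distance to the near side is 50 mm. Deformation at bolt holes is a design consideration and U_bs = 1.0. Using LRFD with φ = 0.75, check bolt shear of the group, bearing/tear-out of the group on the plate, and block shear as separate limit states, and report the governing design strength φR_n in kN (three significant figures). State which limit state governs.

549 kN (block shear governs)

Bolt shear: A_b = π·24²/4 = 452.4 mm²; R_n = 469 × 452.4 × 4 × 1 / 1000 = 848.7 kN → 0.75 × 848.7 = 637 kN.
Bearing: edge l_c = 31.5, r_n = 217 kN; interior l_c = 43, r_n = 296.2 kN; R_n = 217 + 3·296.2 = 1106 kN → 829 kN.
Block shear: A_gv = 3570, A_nv = 2149, A_nt = 497 mm²; R_n = min(0.6F_uA_nv, 0.6F_yA_gv) + U_bs·F_u·A_nt = 732.4 kN → 549 kN.
Block shear governs: 549 kN.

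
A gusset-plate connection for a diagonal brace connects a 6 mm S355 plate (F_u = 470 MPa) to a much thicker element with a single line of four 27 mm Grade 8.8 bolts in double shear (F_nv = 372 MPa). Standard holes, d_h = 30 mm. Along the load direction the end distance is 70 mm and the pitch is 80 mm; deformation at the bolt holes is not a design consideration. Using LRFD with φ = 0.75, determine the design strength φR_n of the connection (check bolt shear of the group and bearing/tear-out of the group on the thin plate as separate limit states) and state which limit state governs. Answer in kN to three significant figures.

Bolt shear: A_b = π·27²/4 = 572.6 mm²; R_n = 372 × 572.6 × 4 × 2 / 1000 = 1704 kN → 0.75 × 1704 = 1280 kN.
Bearing (1.5 l_c t F_u ≤ 3.0 d t F_u): upper limit = 3.0·27·6·470 / 1000 = 228.4 kN.
  Edge l_c = 70 − 30/2 = 55 → r_n = 228.4 kN; interior l_c = 80 − 30 = 50 → r_n = 211.5 kN.
  R_n,bearing = 1·228.4 + 3·211.5 = 862.9 kN → 0.75 × 862.9 = 647 kN.
Bearing governs: 647 kN.

647 kN (bearing governs)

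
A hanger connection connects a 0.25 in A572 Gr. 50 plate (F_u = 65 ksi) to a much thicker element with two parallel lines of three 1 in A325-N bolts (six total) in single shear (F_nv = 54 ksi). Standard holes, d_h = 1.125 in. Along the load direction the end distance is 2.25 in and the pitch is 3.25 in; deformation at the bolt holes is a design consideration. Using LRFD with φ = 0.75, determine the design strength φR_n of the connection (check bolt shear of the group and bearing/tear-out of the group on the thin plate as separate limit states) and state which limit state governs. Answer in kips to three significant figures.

Bolt shear: A_b = π·1²/4 = 0.7854 in²; R_n = 54 × 0.7854 × 6 × 1 = 254.5 kips → 0.75 × 254.5 = 191 kips.
Bearing (1.2 l_c t F_u ≤ 2.4 d t F_u): upper limit = 2.4·1·0.25·65 = 39 kips.
  Edge l_c = 2.25 − 1.125/2 = 1.688 → r_n = 32.91 kips; interior l_c = 3.25 − 1.125 = 2.125 → r_n = 39 kips.
  R_n,bearing = 2·32.91 + 4·39 = 221.8 kips → 0.75 × 221.8 = 166 kips.
Bearing governs: 166 kips.

166 kips (bearing governs)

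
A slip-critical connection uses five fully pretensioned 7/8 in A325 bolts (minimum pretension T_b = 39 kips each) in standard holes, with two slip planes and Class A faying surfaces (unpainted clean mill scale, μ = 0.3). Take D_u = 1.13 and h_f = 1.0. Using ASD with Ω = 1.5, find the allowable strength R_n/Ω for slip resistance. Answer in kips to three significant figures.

R_n = μ · D_u · h_f · T_b · n_s · n_b = 0.3 × 1.13 × 1.0 × 39 × 2 × 5 = 132.2 kips.
Allowable strength R_n/Ω = 132.2 / 1.5 = 88.1 kips.

88.1 kips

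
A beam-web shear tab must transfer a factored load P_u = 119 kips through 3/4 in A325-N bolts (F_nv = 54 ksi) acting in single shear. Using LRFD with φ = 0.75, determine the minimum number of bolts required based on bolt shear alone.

7 bolts

A_b = π·0.75²/4 = 0.4418 in².
Per-bolt design strength φR_n = 0.75 × 54 × 0.4418 × 1 = 17.89 kips.
n ≥ 119 / 17.89 = 6.651 → use 7 bolts.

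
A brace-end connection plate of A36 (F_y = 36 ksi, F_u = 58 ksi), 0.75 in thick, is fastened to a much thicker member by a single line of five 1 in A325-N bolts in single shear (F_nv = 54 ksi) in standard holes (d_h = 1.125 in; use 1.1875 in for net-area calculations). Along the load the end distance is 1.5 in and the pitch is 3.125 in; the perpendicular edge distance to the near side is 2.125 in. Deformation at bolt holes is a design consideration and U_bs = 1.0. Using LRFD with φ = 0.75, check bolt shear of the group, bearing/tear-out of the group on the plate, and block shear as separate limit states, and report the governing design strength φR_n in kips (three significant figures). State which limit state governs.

159 kips (bolt shear governs)

Bolt shear: A_b = π·1²/4 = 0.7854 in²; R_n = 54 × 0.7854 × 5 × 1 = 212.1 kips → 0.75 × 212.1 = 159 kips.
Bearing: edge l_c = 0.9375, r_n = 48.94 kips; interior l_c = 2, r_n = 104.4 kips; R_n = 48.94 + 4·104.4 = 466.5 kips → 350 kips.
Block shear: A_gv = 10.5, A_nv = 6.492, A_nt = 1.148 in²; R_n = min(0.6F_uA_nv, 0.6F_yA_gv) + U_bs·F_u·A_nt = 292.5 kips → 219 kips.
Bolt shear governs: 159 kips.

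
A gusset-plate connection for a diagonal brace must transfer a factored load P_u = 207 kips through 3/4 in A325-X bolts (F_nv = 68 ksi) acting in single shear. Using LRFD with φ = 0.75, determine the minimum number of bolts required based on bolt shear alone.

A_b = π·0.75²/4 = 0.4418 in².
Per-bolt design strength φR_n = 0.75 × 68 × 0.4418 × 1 = 22.53 kips.
n ≥ 207 / 22.53 = 9.187 → use 10 bolts.

10 bolts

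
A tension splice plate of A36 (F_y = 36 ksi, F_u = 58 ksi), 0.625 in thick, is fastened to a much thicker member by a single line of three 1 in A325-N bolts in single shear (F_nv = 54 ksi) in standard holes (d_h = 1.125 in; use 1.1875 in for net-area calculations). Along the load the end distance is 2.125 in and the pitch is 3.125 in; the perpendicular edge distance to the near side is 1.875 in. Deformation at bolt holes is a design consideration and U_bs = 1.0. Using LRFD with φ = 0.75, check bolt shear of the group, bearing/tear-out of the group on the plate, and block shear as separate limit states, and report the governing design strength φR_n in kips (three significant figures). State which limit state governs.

95.4 kips (bolt shear governs)

Bolt shear: A_b = π·1²/4 = 0.7854 in²; R_n = 54 × 0.7854 × 3 × 1 = 127.2 kips → 0.75 × 127.2 = 95.4 kips.
Bearing: edge l_c = 1.562, r_n = 67.97 kips; interior l_c = 2, r_n = 87 kips; R_n = 67.97 + 2·87 = 242 kips → 181 kips.
Block shear: A_gv = 5.234, A_nv = 3.379, A_nt = 0.8008 in²; R_n = min(0.6F_uA_nv, 0.6F_yA_gv) + U_bs·F_u·A_nt = 159.5 kips → 120 kips.
Bolt shear governs: 95.4 kips.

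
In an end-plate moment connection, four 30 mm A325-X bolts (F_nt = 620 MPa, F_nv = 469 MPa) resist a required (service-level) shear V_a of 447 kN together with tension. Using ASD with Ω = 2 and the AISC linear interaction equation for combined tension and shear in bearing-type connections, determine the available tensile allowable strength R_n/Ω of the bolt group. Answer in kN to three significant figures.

A_b = π·30²/4 = 706.9 mm²; f_rv = 447 × 1000 / (4 × 706.9) = 158.1 MPa.
F'_nt = 1.3 F_nt − (Ω F_nt / F_nv) f_rv = 1.3·620 − (2·620/469)·158.1 = 388 MPa, capped at F_nt → F'_nt = 388 MPa.
R_n = F'_nt · A_b · n = 388 × 706.9 × 4 / 1000 = 1097 kN.
Allowable strength R_n/Ω = 1097 / 2 = 549 kN.

549 kN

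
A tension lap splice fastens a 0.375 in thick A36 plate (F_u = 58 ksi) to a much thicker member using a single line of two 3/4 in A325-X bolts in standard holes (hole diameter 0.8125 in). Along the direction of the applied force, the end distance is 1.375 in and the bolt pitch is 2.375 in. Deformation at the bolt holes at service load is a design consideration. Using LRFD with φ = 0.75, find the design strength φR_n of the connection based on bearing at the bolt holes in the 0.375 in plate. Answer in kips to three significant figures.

48.3 kips

Per bolt r_n = 1.2 l_c t F_u ≤ 2.4 d t F_u; upper limit = 2.4 × 0.75 × 0.375 × 58 = 39.15 kips.
Edge bolt: l_c = 1.375 − 0.8125/2 = 0.9688 in → 1.2 × 0.9688 × 0.375 × 58 = 25.28 → r_n = 25.28 kips.
Interior bolts: l_c = 2.375 − 0.8125 = 1.562 in → 1.2 × 1.562 × 0.375 × 58 = 40.78 → r_n = 39.15 kips.
R_n = 1 × 25.28 + 1 × 39.15 = 64.43 kips.
Design strength φR_n = 0.75 × 64.43 = 48.3 kips.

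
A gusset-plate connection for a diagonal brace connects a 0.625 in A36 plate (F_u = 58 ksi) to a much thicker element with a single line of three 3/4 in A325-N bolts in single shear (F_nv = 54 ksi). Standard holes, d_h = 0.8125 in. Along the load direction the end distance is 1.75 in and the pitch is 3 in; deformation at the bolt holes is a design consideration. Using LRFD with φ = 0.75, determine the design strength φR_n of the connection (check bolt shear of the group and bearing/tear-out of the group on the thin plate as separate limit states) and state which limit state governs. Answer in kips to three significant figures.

53.7 kips (bolt shear governs)

Bolt shear: A_b = π·0.75²/4 = 0.4418 in²; R_n = 54 × 0.4418 × 3 × 1 = 71.57 kips → 0.75 × 71.57 = 53.7 kips.
Bearing (1.2 l_c t F_u ≤ 2.4 d t F_u): upper limit = 2.4·0.75·0.625·58 = 65.25 kips.
  Edge l_c = 1.75 − 0.8125/2 = 1.344 → r_n = 58.45 kips; interior l_c = 3 − 0.8125 = 2.188 → r_n = 65.25 kips.
  R_n,bearing = 1·58.45 + 2·65.25 = 189 kips → 0.75 × 189 = 142 kips.
Bolt shear governs: 53.7 kips.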